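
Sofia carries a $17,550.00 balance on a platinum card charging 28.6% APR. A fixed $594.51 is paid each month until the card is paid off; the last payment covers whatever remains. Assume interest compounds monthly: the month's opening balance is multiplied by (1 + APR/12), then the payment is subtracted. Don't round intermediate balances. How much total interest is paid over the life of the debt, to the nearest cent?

Monthly rate r = 28.6%/12 = 2.38333% = 0.0238333.
Payoff takes n = ⌈−ln(1 − rB₀/P)/ln(1+r)⌉ = ⌈51.623⌉ = 52 payments; the last is $372.12.
Total paid = 51·$594.51 + $372.12 = $30,692.13.
Total interest = total paid − principal = $30,692.13 − $17,550.00 = $13,142.13.

$13,142.13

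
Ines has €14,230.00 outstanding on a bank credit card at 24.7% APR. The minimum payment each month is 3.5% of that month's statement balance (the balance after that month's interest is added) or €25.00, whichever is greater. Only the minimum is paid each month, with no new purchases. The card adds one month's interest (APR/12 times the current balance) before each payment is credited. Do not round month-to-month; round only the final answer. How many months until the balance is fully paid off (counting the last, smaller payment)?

240 months

Monthly rate r = 24.7%/12 = 2.05833% = 0.0205833.
While 3.5% of the post-interest balance exceeds €25.00, each month B ← (B·(1+r))·(1 − 0.035), i.e. B shrinks by the factor (1+r)·0.965 = 0.98486.
This holds for months 1–198. Entering month 199 the balance is €694.40; 3.5% of the post-interest balance is now below €25.00, so the flat €25.00 minimum applies from here.
From month 199 a fixed €25.00 at rate r clears €694.40 in 42 more payments. Total: 198 + 42 = 240 months.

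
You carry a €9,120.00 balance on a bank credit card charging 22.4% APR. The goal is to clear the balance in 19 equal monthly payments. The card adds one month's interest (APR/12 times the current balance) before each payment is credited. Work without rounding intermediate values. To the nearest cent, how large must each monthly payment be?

€574.56

Monthly rate r = 22.4%/12 = 1.86667% = 0.0186667.
Level-payment amortization: P = B₀·r / (1 − (1+r)^(−n)) = 9120.00·0.0186667 / (1 − 1.01867^(−19)).
Denominator 1 − (1+r)^(−19) = 0.296295722.
P = 170.24 / 0.296295722 ≈ 574.56.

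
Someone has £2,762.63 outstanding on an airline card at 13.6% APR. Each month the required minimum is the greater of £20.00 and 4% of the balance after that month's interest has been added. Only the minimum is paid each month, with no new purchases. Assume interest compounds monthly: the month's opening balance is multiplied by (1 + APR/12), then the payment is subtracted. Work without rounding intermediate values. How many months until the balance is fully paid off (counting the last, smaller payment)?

88 months

Monthly rate r = 13.6%/12 = 1.13333% = 0.0113333.
While 4% of the post-interest balance exceeds £20.00, each month B ← (B·(1+r))·(1 − 0.04), i.e. B shrinks by the factor (1+r)·0.96 = 0.97088.
This holds for months 1–59. Entering month 60 the balance is £483.16; 4% of the post-interest balance is now below £20.00, so the flat £20.00 minimum applies from here.
From month 60 a fixed £20.00 at rate r clears £483.16 in 29 more payments. Total: 59 + 29 = 88 months.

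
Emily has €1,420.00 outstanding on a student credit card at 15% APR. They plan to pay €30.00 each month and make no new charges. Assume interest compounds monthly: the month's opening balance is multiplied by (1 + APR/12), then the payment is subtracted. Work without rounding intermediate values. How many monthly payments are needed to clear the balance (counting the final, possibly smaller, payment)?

73 payments

Monthly rate r = 15%/12 = 1.25% = 0.0125.
Recurrence: B ← B·(1+r) − €30.00.
Month 1: interest €17.75; balance after payment €1,407.75.
Month 2: interest €17.60; balance after payment €1,395.35.
Closed form: n = −ln(1 − rB₀/P)/ln(1+r) = −ln(0.40833)/ln(1.0125) ≈ 72.101, so the balance reaches zero during payment 73.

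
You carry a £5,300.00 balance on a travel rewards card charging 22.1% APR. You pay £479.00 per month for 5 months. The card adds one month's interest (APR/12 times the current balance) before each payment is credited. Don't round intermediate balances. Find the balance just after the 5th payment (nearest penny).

£3,321.50

Monthly rate r = 22.1%/12 = 1.84167% = 0.0184167.
Each month: B ← B·(1+r) − £479.00.
Month 1: interest £97.61; balance after payment £4,918.61.
Month 2: interest £90.58; balance after payment £4,530.19.
Month 3: interest £83.43; balance after payment £4,134.62.
Month 4: interest £76.15; balance after payment £3,731.77.
Month 5: interest £68.73; balance after payment £3,321.50.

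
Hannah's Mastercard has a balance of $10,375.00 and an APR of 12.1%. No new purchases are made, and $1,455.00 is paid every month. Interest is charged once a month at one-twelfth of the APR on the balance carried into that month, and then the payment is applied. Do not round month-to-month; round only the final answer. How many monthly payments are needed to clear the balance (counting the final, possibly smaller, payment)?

8 payments

Monthly rate r = 12.1%/12 = 1.00833% = 0.0100833.
Recurrence: B ← B·(1+r) − $1,455.00.
Month 1: interest $104.61; balance after payment $9,024.61.
Month 2: interest $91.00; balance after payment $7,660.61.
Closed form: n = −ln(1 − rB₀/P)/ln(1+r) = −ln(0.9281)/ln(1.01008) ≈ 7.437, so the balance reaches zero during payment 8.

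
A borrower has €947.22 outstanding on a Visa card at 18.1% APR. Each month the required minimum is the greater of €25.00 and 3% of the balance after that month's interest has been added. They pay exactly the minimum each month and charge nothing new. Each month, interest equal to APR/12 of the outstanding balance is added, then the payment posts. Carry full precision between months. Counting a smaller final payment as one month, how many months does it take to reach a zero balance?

55 months

Monthly rate r = 18.1%/12 = 1.50833% = 0.0150833.
While 3% of the post-interest balance exceeds €25.00, each month B ← (B·(1+r))·(1 − 0.03), i.e. B shrinks by the factor (1+r)·0.97 = 0.98463.
This holds for months 1–10. Entering month 11 the balance is €811.31; 3% of the post-interest balance is now below €25.00, so the flat €25.00 minimum applies from here.
From month 11 a fixed €25.00 at rate r clears €811.31 in 45 more payments. Total: 10 + 45 = 55 months.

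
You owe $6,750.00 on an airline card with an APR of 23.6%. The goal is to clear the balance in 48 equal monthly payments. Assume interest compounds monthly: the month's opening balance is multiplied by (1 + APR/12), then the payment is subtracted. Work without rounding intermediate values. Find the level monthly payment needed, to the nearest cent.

$218.57

Monthly rate r = 23.6%/12 = 1.96667% = 0.0196667.
Level-payment amortization: P = B₀·r / (1 − (1+r)^(−n)) = 6750.00·0.0196667 / (1 − 1.01967^(−48)).
Denominator 1 − (1+r)^(−48) = 0.607350245.
P = 132.75 / 0.607350245 ≈ 218.57.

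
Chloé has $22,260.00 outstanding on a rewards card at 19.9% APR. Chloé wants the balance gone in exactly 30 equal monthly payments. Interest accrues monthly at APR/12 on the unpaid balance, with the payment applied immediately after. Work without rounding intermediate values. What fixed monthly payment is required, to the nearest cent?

$947.83

Monthly rate r = 19.9%/12 = 1.65833% = 0.0165833.
Level-payment amortization: P = B₀·r / (1 − (1+r)^(−n)) = 22260.00·0.0165833 / (1 − 1.01658^(−30)).
Denominator 1 − (1+r)^(−30) = 0.389465174.
P = 369.145 / 0.389465174 ≈ 947.83.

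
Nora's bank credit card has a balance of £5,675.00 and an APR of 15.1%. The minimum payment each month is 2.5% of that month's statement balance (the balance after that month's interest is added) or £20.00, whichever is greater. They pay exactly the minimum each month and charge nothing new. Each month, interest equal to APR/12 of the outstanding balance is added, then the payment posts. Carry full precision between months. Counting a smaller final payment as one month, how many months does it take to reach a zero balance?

Monthly rate r = 15.1%/12 = 1.25833% = 0.0125833.
While 2.5% of the post-interest balance exceeds £20.00, each month B ← (B·(1+r))·(1 − 0.025), i.e. B shrinks by the factor (1+r)·0.975 = 0.98727.
This holds for months 1–154. Entering month 155 the balance is £788.89; 2.5% of the post-interest balance is now below £20.00, so the flat £20.00 minimum applies from here.
From month 155 a fixed £20.00 at rate r clears £788.89 in 55 more payments. Total: 154 + 55 = 209 months.

209 months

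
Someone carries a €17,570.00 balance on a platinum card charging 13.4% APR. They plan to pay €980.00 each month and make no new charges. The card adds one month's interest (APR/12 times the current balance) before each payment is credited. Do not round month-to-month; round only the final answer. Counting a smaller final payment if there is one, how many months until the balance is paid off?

21 payments

Monthly rate r = 13.4%/12 = 1.11667% = 0.0111667.
Recurrence: B ← B·(1+r) − €980.00.
Month 1: interest €196.20; balance after payment €16,786.20.
Month 2: interest €187.45; balance after payment €15,993.64.
Closed form: n = −ln(1 − rB₀/P)/ln(1+r) = −ln(0.7998)/ln(1.01117) ≈ 20.117, so the balance reaches zero during payment 21.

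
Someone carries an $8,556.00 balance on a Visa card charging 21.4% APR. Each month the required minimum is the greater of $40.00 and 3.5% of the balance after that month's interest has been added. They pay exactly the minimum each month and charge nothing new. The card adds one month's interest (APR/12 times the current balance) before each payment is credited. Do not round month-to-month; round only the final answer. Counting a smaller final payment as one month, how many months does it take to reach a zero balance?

Monthly rate r = 21.4%/12 = 1.78333% = 0.0178333.
While 3.5% of the post-interest balance exceeds $40.00, each month B ← (B·(1+r))·(1 − 0.035), i.e. B shrinks by the factor (1+r)·0.965 = 0.98221.
This holds for months 1–114. Entering month 115 the balance is $1,105.41; 3.5% of the post-interest balance is now below $40.00, so the flat $40.00 minimum applies from here.
From month 115 a fixed $40.00 at rate r clears $1,105.41 in 39 more payments. Total: 114 + 39 = 153 months.

153 months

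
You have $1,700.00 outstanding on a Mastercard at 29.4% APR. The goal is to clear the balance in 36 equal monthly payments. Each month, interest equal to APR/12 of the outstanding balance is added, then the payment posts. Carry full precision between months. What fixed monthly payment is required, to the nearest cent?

$71.61

Monthly rate r = 29.4%/12 = 2.45% = 0.0245.
Level-payment amortization: P = B₀·r / (1 − (1+r)^(−n)) = 1700.00·0.0245 / (1 − 1.0245^(−36)).
Denominator 1 − (1+r)^(−36) = 0.581621516.
P = 41.65 / 0.581621516 ≈ 71.61.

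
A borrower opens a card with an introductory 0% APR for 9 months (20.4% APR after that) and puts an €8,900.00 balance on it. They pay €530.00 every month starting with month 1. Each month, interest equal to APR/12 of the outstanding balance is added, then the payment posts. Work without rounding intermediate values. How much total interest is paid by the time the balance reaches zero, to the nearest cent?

Promo months 1–9 at r₀ = 0%/12 = 0; months 10+ at r₁ = 20.4%/12 = 0.017.
After month 9 (no interest yet): B = €8,900.00 − 9·€530.00 = €4,130.00.
Then at r₁ with €530.00/mo: n₂ = −ln(1 − r₁·B/P)/ln(1+r₁) ≈ 8.43 → 9 more payments.
Total paid = 17·€530.00 + €229.05 = €9,239.05; interest = €9,239.05 − €8,900.00 = €339.05.

€339.05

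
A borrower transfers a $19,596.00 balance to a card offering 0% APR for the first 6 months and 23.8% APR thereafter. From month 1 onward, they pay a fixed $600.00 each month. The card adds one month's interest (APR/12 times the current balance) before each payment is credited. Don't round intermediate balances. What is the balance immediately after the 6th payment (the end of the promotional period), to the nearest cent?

$15,996.00

Promo months 1–6 at r₀ = 0%/12 = 0; months 7+ at r₁ = 23.8%/12 = 0.0198333.
After month 6 (no interest yet): B = $19,596.00 − 6·$600.00 = $15,996.00.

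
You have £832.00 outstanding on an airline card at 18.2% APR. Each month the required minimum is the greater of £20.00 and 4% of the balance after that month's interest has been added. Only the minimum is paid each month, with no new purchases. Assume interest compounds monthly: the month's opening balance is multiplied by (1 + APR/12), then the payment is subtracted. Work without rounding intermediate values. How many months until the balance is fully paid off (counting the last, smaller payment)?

52 months

Monthly rate r = 18.2%/12 = 1.51667% = 0.0151667.
While 4% of the post-interest balance exceeds £20.00, each month B ← (B·(1+r))·(1 − 0.04), i.e. B shrinks by the factor (1+r)·0.96 = 0.97456.
This holds for months 1–21. Entering month 22 the balance is £484.29; 4% of the post-interest balance is now below £20.00, so the flat £20.00 minimum applies from here.
From month 22 a fixed £20.00 at rate r clears £484.29 in 31 more payments. Total: 21 + 31 = 52 months.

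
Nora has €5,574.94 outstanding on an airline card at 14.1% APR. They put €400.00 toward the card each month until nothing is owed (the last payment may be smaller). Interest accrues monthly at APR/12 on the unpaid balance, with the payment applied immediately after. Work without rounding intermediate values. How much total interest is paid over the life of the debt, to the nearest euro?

€550

Monthly rate r = 14.1%/12 = 1.175% = 0.01175.
Payoff takes n = ⌈−ln(1 − rB₀/P)/ln(1+r)⌉ = ⌈15.310⌉ = 16 payments; the last is €124.51.
Total paid = 15·€400.00 + €124.51 = €6,124.51.
Total interest = total paid − principal = €6,124.51 − €5,574.94 = €549.57.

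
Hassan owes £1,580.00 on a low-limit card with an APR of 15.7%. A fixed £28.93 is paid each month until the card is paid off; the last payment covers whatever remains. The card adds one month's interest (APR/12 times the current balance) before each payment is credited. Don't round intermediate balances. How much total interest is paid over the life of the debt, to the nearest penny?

Monthly rate r = 15.7%/12 = 1.30833% = 0.0130833.
Payoff takes n = ⌈−ln(1 − rB₀/P)/ln(1+r)⌉ = ⌈96.446⌉ = 97 payments; the last is £12.96.
Total paid = 96·£28.93 + £12.96 = £2,790.24.
Total interest = total paid − principal = £2,790.24 − £1,580.00 = £1,210.24.

£1,210.24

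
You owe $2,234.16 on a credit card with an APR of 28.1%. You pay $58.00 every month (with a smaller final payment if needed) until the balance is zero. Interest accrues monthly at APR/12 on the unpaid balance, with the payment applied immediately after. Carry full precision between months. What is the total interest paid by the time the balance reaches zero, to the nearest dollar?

Monthly rate r = 28.1%/12 = 2.34167% = 0.0234167.
Payoff takes n = ⌈−ln(1 − rB₀/P)/ln(1+r)⌉ = ⌈100.355⌉ = 101 payments; the last is $20.75.
Total paid = 100·$58.00 + $20.75 = $5,820.75.
Total interest = total paid − principal = $5,820.75 − $2,234.16 = $3,586.59.

$3,587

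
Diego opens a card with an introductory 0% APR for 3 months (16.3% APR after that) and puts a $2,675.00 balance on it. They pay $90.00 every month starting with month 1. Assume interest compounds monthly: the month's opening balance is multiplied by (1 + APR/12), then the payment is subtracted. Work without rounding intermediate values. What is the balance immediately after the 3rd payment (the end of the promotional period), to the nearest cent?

Promo months 1–3 at r₀ = 0%/12 = 0; months 4+ at r₁ = 16.3%/12 = 0.0135833.
After month 3 (no interest yet): B = $2,675.00 − 3·$90.00 = $2,405.00.

$2,405.00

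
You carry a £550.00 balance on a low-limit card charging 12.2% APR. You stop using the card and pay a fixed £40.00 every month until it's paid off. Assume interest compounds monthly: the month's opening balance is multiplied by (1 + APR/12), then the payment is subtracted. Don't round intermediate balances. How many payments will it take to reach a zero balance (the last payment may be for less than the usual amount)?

15 months

Monthly rate r = 12.2%/12 = 1.01667% = 0.0101667.
Recurrence: B ← B·(1+r) − £40.00.
Month 1: interest £5.59; balance after payment £515.59.
Month 2: interest £5.24; balance after payment £480.83.
Closed form: n = −ln(1 − rB₀/P)/ln(1+r) = −ln(0.86021)/ln(1.01017) ≈ 14.886, so the balance reaches zero during payment 15.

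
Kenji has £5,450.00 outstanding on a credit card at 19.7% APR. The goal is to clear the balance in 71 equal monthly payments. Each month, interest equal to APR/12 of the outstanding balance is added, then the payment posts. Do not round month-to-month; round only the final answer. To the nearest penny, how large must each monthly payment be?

£130.56

Monthly rate r = 19.7%/12 = 1.64167% = 0.0164167.
Level-payment amortization: P = B₀·r / (1 − (1+r)^(−n)) = 5450.00·0.0164167 / (1 − 1.01642^(−71)).
Denominator 1 − (1+r)^(−71) = 0.685294902.
P = 89.4708 / 0.685294902 ≈ 130.56.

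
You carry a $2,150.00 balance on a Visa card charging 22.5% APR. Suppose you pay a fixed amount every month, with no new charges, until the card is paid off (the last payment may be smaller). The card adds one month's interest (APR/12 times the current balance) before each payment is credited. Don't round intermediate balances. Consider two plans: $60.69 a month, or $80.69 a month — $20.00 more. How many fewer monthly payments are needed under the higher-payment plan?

Monthly rate r = 22.5%/12 = 1.875% = 0.01875.
At $60.69/mo: n = ⌈−ln(1 − rB₀/P)/ln(1+r)⌉ = 59 payments (last $45.57); total interest = total paid − $2,150.00 = $1,415.59.
At $80.69/mo: 38 payments (last $21.93); total interest $857.46.
Payments saved = 59 − 38 = 21.

21 fewer payments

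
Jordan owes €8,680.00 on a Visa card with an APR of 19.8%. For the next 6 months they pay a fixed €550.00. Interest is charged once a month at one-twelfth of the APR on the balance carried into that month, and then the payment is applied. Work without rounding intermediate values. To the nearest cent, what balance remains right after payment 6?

€6,136.40

Monthly rate r = 19.8%/12 = 1.65% = 0.0165.
Each month: B ← B·(1+r) − €550.00.
Month 1: interest €143.22; balance after payment €8,273.22.
Month 2: interest €136.51; balance after payment €7,859.73.
Month 3: interest €129.69; balance after payment €7,439.41.
Month 4: interest €122.75; balance after payment €7,012.16.
Month 5: interest €115.70; balance after payment €6,577.86.
Month 6: interest €108.53; balance after payment €6,136.40.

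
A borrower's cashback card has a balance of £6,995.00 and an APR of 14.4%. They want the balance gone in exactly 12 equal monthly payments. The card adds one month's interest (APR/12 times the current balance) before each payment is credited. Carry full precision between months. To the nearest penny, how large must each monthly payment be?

£629.38

Monthly rate r = 14.4%/12 = 1.2% = 0.012.
Level-payment amortization: P = B₀·r / (1 − (1+r)^(−n)) = 6995.00·0.012 / (1 − 1.012^(−12)).
Denominator 1 − (1+r)^(−12) = 0.133369738.
P = 83.94 / 0.133369738 ≈ 629.38.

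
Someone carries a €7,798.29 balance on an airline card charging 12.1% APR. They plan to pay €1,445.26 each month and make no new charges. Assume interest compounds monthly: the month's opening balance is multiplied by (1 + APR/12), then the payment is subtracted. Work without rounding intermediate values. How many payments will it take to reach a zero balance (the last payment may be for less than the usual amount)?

6 payments

Monthly rate r = 12.1%/12 = 1.00833% = 0.0100833.
Recurrence: B ← B·(1+r) − €1,445.26.
Month 1: interest €78.63; balance after payment €6,431.66.
Month 2: interest €64.85; balance after payment €5,051.26.
Month 3: interest €50.93; balance after payment €3,656.93.
Month 4: interest €36.87; balance after payment €2,248.54.
Month 5: interest €22.67; balance after payment €825.96.
Month 6: interest €8.33; balance after payment €0.00.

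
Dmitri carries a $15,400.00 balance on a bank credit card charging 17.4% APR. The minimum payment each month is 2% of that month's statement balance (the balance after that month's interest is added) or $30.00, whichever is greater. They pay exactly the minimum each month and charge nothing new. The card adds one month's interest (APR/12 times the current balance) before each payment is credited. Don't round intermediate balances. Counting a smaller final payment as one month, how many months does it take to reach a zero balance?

Monthly rate r = 17.4%/12 = 1.45% = 0.0145.
While 2% of the post-interest balance exceeds $30.00, each month B ← (B·(1+r))·(1 − 0.02), i.e. B shrinks by the factor (1+r)·0.98 = 0.99421.
This holds for months 1–404. Entering month 405 the balance is $1,474.63; 2% of the post-interest balance is now below $30.00, so the flat $30.00 minimum applies from here.
From month 405 a fixed $30.00 at rate r clears $1,474.63 in 87 more payments. Total: 404 + 87 = 491 months.

491 months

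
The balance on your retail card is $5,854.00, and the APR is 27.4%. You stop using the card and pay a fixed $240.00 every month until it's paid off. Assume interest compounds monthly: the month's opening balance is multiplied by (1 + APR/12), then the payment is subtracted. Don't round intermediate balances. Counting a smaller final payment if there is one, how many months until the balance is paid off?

37 months

Monthly rate r = 27.4%/12 = 2.28333% = 0.0228333.
Recurrence: B ← B·(1+r) − $240.00.
Month 1: interest $133.67; balance after payment $5,747.67.
Month 2: interest $131.24; balance after payment $5,638.90.
Closed form: n = −ln(1 − rB₀/P)/ln(1+r) = −ln(0.44306)/ln(1.02283) ≈ 36.058, so the balance reaches zero during payment 37.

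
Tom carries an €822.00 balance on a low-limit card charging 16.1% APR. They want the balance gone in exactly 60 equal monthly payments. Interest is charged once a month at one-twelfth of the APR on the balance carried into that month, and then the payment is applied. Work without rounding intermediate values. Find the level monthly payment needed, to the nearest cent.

€20.03

Monthly rate r = 16.1%/12 = 1.34167% = 0.0134167.
Level-payment amortization: P = B₀·r / (1 − (1+r)^(−n)) = 822.00·0.0134167 / (1 − 1.01342^(−60)).
Denominator 1 − (1+r)^(−60) = 0.55051267.
P = 11.0285 / 0.55051267 ≈ 20.03.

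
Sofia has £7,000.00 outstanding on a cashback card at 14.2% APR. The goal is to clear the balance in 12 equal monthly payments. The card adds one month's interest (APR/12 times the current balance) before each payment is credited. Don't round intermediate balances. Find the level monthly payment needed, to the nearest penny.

£629.17

Monthly rate r = 14.2%/12 = 1.18333% = 0.0118333.
Level-payment amortization: P = B₀·r / (1 − (1+r)^(−n)) = 7000.00·0.0118333 / (1 − 1.01183^(−12)).
Denominator 1 − (1+r)^(−12) = 0.131655196.
P = 82.8333 / 0.131655196 ≈ 629.17.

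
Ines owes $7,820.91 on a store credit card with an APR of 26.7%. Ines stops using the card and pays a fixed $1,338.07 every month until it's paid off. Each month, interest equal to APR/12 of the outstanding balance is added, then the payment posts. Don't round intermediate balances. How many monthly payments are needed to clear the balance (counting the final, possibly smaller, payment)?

Monthly rate r = 26.7%/12 = 2.225% = 0.02225.
Recurrence: B ← B·(1+r) − $1,338.07.
Month 1: interest $174.02; balance after payment $6,656.86.
Month 2: interest $148.12; balance after payment $5,466.90.
Closed form: n = −ln(1 − rB₀/P)/ln(1+r) = −ln(0.86995)/ln(1.02225) ≈ 6.331, so the balance reaches zero during payment 7.

7 payments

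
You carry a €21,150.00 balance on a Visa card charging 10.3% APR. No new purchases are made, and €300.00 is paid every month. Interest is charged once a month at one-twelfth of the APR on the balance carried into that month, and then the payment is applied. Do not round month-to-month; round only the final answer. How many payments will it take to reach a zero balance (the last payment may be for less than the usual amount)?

109 payments

Monthly rate r = 10.3%/12 = 0.858333% = 0.00858333.
Recurrence: B ← B·(1+r) − €300.00.
Month 1: interest €181.54; balance after payment €21,031.54.
Month 2: interest €180.52; balance after payment €20,912.06.
Closed form: n = −ln(1 − rB₀/P)/ln(1+r) = −ln(0.39487)/ln(1.00858) ≈ 108.719, so the balance reaches zero during payment 109.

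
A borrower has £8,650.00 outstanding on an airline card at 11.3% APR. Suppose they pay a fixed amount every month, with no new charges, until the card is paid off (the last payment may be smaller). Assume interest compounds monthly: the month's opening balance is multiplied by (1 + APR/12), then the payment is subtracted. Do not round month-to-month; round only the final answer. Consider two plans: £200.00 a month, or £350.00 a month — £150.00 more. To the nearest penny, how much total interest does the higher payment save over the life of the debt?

£1,267.83

Monthly rate r = 11.3%/12 = 0.941667% = 0.00941667.
At £200.00/mo: n = ⌈−ln(1 − rB₀/P)/ln(1+r)⌉ = 56 payments (last £160.71); total interest = total paid − £8,650.00 = £2,510.71.
At £350.00/mo: 29 payments (last £92.88); total interest £1,242.88.
Interest saved = £2,510.71 − £1,242.88 = £1,267.83.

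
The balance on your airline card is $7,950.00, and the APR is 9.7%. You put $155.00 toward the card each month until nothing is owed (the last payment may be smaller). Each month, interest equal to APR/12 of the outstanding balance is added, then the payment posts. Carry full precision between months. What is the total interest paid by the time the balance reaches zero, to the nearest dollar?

Monthly rate r = 9.7%/12 = 0.808333% = 0.00808333.
Payoff takes n = ⌈−ln(1 − rB₀/P)/ln(1+r)⌉ = ⌈66.509⌉ = 67 payments; the last is $79.07.
Total paid = 66·$155.00 + $79.07 = $10,309.07.
Total interest = total paid − principal = $10,309.07 − $7,950.00 = $2,359.07.

$2,359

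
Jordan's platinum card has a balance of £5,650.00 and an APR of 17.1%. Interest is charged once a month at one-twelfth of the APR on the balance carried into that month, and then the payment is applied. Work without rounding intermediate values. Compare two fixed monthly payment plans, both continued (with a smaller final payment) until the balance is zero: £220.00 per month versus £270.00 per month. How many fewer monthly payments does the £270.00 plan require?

7 fewer payments

Monthly rate r = 17.1%/12 = 1.425% = 0.01425.
At £220.00/mo: n = ⌈−ln(1 − rB₀/P)/ln(1+r)⌉ = 33 payments (last £44.89); total interest = total paid − £5,650.00 = £1,434.89.
At £270.00/mo: 26 payments (last £6.98); total interest £1,106.98.
Payments saved = 33 − 26 = 7.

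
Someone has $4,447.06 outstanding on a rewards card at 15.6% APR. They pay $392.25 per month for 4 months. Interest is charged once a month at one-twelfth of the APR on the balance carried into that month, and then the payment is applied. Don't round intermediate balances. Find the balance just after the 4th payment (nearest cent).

Monthly rate r = 15.6%/12 = 1.3% = 0.013.
Each month: B ← B·(1+r) − $392.25.
Month 1: interest $57.81; balance after payment $4,112.62.
Month 2: interest $53.46; balance after payment $3,773.84.
Month 3: interest $49.06; balance after payment $3,430.65.
Month 4: interest $44.60; balance after payment $3,082.99.

$3,082.99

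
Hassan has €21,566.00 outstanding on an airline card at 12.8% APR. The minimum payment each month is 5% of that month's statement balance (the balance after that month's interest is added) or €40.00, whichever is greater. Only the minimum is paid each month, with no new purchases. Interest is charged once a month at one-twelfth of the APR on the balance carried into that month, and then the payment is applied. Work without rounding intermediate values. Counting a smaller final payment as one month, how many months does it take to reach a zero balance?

Monthly rate r = 12.8%/12 = 1.06667% = 0.0106667.
While 5% of the post-interest balance exceeds €40.00, each month B ← (B·(1+r))·(1 − 0.05), i.e. B shrinks by the factor (1+r)·0.95 = 0.96013.
This holds for months 1–82. Entering month 83 the balance is €767.28; 5% of the post-interest balance is now below €40.00, so the flat €40.00 minimum applies from here.
From month 83 a fixed €40.00 at rate r clears €767.28 in 22 more payments. Total: 82 + 22 = 104 months.

104 months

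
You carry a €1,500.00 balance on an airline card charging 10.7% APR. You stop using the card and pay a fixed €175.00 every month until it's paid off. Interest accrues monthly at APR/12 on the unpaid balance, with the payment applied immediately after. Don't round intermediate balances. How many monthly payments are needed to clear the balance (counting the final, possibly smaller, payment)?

Monthly rate r = 10.7%/12 = 0.891667% = 0.00891667.
Recurrence: B ← B·(1+r) − €175.00.
Month 1: interest €13.38; balance after payment €1,338.38.
Month 2: interest €11.93; balance after payment €1,175.31.
Closed form: n = −ln(1 − rB₀/P)/ln(1+r) = −ln(0.92357)/ln(1.00892) ≈ 8.956, so the balance reaches zero during payment 9.

9 months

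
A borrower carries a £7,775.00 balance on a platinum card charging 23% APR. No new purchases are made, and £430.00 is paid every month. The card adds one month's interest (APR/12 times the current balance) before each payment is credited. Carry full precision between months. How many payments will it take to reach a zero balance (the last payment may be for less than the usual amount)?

23 payments

Monthly rate r = 23%/12 = 1.91667% = 0.0191667.
Recurrence: B ← B·(1+r) − £430.00.
Month 1: interest £149.02; balance after payment £7,494.02.
Month 2: interest £143.64; balance after payment £7,207.66.
Closed form: n = −ln(1 − rB₀/P)/ln(1+r) = −ln(0.65344)/ln(1.01917) ≈ 22.412, so the balance reaches zero during payment 23.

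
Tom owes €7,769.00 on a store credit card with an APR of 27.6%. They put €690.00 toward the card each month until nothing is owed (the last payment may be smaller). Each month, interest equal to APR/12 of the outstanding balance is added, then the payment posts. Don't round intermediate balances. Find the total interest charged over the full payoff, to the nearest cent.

Monthly rate r = 27.6%/12 = 2.3% = 0.023.
Payoff takes n = ⌈−ln(1 − rB₀/P)/ln(1+r)⌉ = ⌈13.180⌉ = 14 payments; the last is €125.46.
Total paid = 13·€690.00 + €125.46 = €9,095.46.
Total interest = total paid − principal = €9,095.46 − €7,769.00 = €1,326.46.

€1,326.46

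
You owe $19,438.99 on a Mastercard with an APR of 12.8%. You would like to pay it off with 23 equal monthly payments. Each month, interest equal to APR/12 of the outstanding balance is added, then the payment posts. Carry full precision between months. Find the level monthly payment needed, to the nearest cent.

$957.56

Monthly rate r = 12.8%/12 = 1.06667% = 0.0106667.
Level-payment amortization: P = B₀·r / (1 − (1+r)^(−n)) = 19438.99·0.0106667 / (1 − 1.01067^(−23)).
Denominator 1 − (1+r)^(−23) = 0.216539098.
P = 207.349 / 0.216539098 ≈ 957.56.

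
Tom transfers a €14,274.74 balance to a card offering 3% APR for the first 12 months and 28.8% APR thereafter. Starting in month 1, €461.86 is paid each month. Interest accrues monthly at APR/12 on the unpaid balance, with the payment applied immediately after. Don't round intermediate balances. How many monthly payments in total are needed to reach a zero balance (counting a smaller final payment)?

39 months

Promo months 1–12 at r₀ = 3%/12 = 0.0025; months 13+ at r₁ = 28.8%/12 = 0.024.
After month 12: iterate B ← B·(1+r₀) − €461.86 for 12 months → €9,089.75.
Then at r₁ with €461.86/mo: n₂ = −ln(1 − r₁·B/P)/ln(1+r₁) ≈ 26.96 → 27 more payments.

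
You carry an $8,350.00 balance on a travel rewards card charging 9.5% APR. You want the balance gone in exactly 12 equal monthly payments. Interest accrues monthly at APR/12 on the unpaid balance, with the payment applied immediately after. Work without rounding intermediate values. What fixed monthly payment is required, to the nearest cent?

$732.16

Monthly rate r = 9.5%/12 = 0.791667% = 0.00791667.
Level-payment amortization: P = B₀·r / (1 − (1+r)^(−n)) = 8350.00·0.00791667 / (1 − 1.00792^(−12)).
Denominator 1 − (1+r)^(−12) = 0.0902868339.
P = 66.1042 / 0.0902868339 ≈ 732.16.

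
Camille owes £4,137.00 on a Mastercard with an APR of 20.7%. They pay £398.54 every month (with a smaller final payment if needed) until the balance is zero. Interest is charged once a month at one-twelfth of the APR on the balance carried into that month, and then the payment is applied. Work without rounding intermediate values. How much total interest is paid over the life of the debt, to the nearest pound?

£462

Monthly rate r = 20.7%/12 = 1.725% = 0.01725.
Payoff takes n = ⌈−ln(1 − rB₀/P)/ln(1+r)⌉ = ⌈11.536⌉ = 12 payments; the last is £214.66.
Total paid = 11·£398.54 + £214.66 = £4,598.60.
Total interest = total paid − principal = £4,598.60 − £4,137.00 = £461.60.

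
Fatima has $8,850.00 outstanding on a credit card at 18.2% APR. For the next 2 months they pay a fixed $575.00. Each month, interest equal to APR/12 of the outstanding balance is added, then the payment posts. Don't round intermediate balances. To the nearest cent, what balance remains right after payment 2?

$7,961.76

Monthly rate r = 18.2%/12 = 1.51667% = 0.0151667.
Each month: B ← B·(1+r) − $575.00.
Month 1: interest $134.22; balance after payment $8,409.23.
Month 2: interest $127.54; balance after payment $7,961.76.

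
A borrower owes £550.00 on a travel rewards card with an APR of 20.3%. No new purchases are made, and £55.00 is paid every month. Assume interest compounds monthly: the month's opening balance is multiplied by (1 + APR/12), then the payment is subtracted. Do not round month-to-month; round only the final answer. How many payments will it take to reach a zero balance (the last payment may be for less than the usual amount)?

Monthly rate r = 20.3%/12 = 1.69167% = 0.0169167.
Recurrence: B ← B·(1+r) − £55.00.
Month 1: interest £9.30; balance after payment £504.30.
Month 2: interest £8.53; balance after payment £457.84.
Closed form: n = −ln(1 − rB₀/P)/ln(1+r) = −ln(0.83083)/ln(1.01692) ≈ 11.048, so the balance reaches zero during payment 12.

12 months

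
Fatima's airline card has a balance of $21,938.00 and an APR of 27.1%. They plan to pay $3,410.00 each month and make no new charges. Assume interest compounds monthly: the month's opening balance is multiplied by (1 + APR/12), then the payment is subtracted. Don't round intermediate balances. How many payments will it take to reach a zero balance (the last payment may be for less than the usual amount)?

Monthly rate r = 27.1%/12 = 2.25833% = 0.0225833.
Recurrence: B ← B·(1+r) − $3,410.00.
Month 1: interest $495.43; balance after payment $19,023.43.
Month 2: interest $429.61; balance after payment $16,043.05.
Closed form: n = −ln(1 − rB₀/P)/ln(1+r) = −ln(0.85471)/ln(1.02258) ≈ 7.030, so the balance reaches zero during payment 8.

8 payments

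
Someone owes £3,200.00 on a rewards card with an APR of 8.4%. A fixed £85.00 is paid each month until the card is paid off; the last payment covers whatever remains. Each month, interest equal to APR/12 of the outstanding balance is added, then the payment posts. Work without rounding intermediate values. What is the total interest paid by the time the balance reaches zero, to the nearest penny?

Monthly rate r = 8.4%/12 = 0.7% = 0.007.
Payoff takes n = ⌈−ln(1 − rB₀/P)/ln(1+r)⌉ = ⌈43.851⌉ = 44 payments; the last is £72.35.
Total paid = 43·£85.00 + £72.35 = £3,727.35.
Total interest = total paid − principal = £3,727.35 − £3,200.00 = £527.35.

£527.35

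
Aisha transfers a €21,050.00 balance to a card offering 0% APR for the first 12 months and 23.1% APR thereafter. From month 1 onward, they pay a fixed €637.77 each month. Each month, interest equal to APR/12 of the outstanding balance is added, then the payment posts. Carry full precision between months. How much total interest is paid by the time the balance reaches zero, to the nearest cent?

€3,934.46

Promo months 1–12 at r₀ = 0%/12 = 0; months 13+ at r₁ = 23.1%/12 = 0.01925.
After month 12 (no interest yet): B = €21,050.00 − 12·€637.77 = €13,396.76.
Then at r₁ with €637.77/mo: n₂ = −ln(1 − r₁·B/P)/ln(1+r₁) ≈ 27.17 → 28 more payments.
Total paid = 39·€637.77 + €111.43 = €24,984.46; interest = €24,984.46 − €21,050.00 = €3,934.46.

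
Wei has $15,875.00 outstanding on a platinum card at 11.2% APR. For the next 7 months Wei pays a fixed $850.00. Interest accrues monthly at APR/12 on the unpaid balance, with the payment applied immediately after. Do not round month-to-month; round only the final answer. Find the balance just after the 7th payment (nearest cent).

Monthly rate r = 11.2%/12 = 0.933333% = 0.00933333.
Each month: B ← B·(1+r) − $850.00.
Month 1: interest $148.17; balance after payment $15,173.17.
Month 2: interest $141.62; balance after payment $14,464.78.
Month 3: interest $135.00; balance after payment $13,749.79.
Month 4: interest $128.33; balance after payment $13,028.12.
Month 5: interest $121.60; balance after payment $12,299.71.
Month 6: interest $114.80; balance after payment $11,564.51.
Month 7: interest $107.94; balance after payment $10,822.45.

$10,822.45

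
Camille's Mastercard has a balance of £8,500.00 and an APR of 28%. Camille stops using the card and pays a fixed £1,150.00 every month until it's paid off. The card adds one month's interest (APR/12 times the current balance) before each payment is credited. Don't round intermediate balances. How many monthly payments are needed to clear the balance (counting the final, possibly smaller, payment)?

9 payments

Monthly rate r = 28%/12 = 2.33333% = 0.0233333.
Recurrence: B ← B·(1+r) − £1,150.00.
Month 1: interest £198.33; balance after payment £7,548.33.
Month 2: interest £176.13; balance after payment £6,574.46.
Closed form: n = −ln(1 − rB₀/P)/ln(1+r) = −ln(0.82754)/ln(1.02333) ≈ 8.207, so the balance reaches zero during payment 9.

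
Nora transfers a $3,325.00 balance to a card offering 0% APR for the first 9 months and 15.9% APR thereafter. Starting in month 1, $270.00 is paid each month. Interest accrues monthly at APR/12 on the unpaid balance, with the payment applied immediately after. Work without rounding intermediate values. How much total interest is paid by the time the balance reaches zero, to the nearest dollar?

Promo months 1–9 at r₀ = 0%/12 = 0; months 10+ at r₁ = 15.9%/12 = 0.01325.
After month 9 (no interest yet): B = $3,325.00 − 9·$270.00 = $895.00.
Then at r₁ with $270.00/mo: n₂ = −ln(1 − r₁·B/P)/ln(1+r₁) ≈ 3.41 → 4 more payments.
Total paid = 12·$270.00 + $111.73 = $3,351.73; interest = $3,351.73 − $3,325.00 = $26.73.

$27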